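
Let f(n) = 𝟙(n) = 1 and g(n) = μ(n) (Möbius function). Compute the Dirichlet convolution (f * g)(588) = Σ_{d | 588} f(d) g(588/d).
(𝟙 * μ)(588) = 0

Divisors of 588: [1, 2, 3, 4, 6, 7, 12, 14, 21, 28, 42, 49, 84, 98, 147, 196, 294, 588]. For each d | 588:
  d = 1: 𝟙(1) · μ(588/1) = 1 · 0 = 0
  d = 2: 𝟙(2) · μ(588/2) = 1 · 0 = 0
  d = 3: 𝟙(3) · μ(588/3) = 1 · 0 = 0
  d = 4: 𝟙(4) · μ(588/4) = 1 · 0 = 0
  d = 6: 𝟙(6) · μ(588/6) = 1 · 0 = 0
  d = 7: 𝟙(7) · μ(588/7) = 1 · 0 = 0
  d = 12: 𝟙(12) · μ(588/12) = 1 · 0 = 0
  d = 14: 𝟙(14) · μ(588/14) = 1 · -1 = -1
  d = 21: 𝟙(21) · μ(588/21) = 1 · 0 = 0
  d = 28: 𝟙(28) · μ(588/28) = 1 · 1 = 1
  d = 42: 𝟙(42) · μ(588/42) = 1 · 1 = 1
  d = 49: 𝟙(49) · μ(588/49) = 1 · 0 = 0
  d = 84: 𝟙(84) · μ(588/84) = 1 · -1 = -1
  d = 98: 𝟙(98) · μ(588/98) = 1 · 1 = 1
  d = 147: 𝟙(147) · μ(588/147) = 1 · 0 = 0
  d = 196: 𝟙(196) · μ(588/196) = 1 · -1 = -1
  d = 294: 𝟙(294) · μ(588/294) = 1 · -1 = -1
  d = 588: 𝟙(588) · μ(588/588) = 1 · 1 = 1
Summing: (𝟙 * μ)(588) = 0 + 0 + 0 + 0 + 0 + 0 + 0 + -1 + 0 + 1 + 1 + 0 + -1 + 1 + 0 + -1 + -1 + 1 = 0.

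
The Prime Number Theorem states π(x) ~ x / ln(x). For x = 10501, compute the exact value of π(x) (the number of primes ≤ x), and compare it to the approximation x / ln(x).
π(10501) = 1285;  x/ln(x) ≈ 1134.11;  relative error ≈ 11.74%.

Directly count primes up to 10501: π(10501) = 1285. The PNT approximation gives 10501/ln(10501) ≈ 10501/9.25923 ≈ 1134.11. Relative error (π(x) − x/ln(x)) / π(x) ≈ 11.74%; the approximation is known to undercount slightly (Li(x) is a better estimate).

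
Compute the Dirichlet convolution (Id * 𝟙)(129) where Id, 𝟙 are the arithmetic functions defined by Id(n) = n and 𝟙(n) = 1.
(Id * 𝟙)(129) = 176

Divisors of 129: [1, 3, 43, 129]. For each d | 129:
  d = 1: Id(1) · 𝟙(129/1) = 1 · 1 = 1
  d = 3: Id(3) · 𝟙(129/3) = 3 · 1 = 3
  d = 43: Id(43) · 𝟙(129/43) = 43 · 1 = 43
  d = 129: Id(129) · 𝟙(129/129) = 129 · 1 = 129
Summing: (Id * 𝟙)(129) = 1 + 3 + 43 + 129 = 176.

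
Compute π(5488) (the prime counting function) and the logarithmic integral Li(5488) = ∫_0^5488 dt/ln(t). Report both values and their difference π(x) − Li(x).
π(5488) = 725;  Li(5488) ≈ 741.26;  π(x) − Li(x) ≈ -16.26.

Direct count of primes ≤ 5488 gives π(5488) = 725. Numerical evaluation of the logarithmic integral gives Li(5488) ≈ 741.26. The difference π(x) − Li(x) ≈ -16.26 is typically negative for small/moderate x (Li(x) overestimates), though Littlewood's theorem shows this sign changes infinitely often.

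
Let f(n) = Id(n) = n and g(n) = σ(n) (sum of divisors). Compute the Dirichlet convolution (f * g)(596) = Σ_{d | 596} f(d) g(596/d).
(Id * σ)(596) = 5083

Divisors of 596: [1, 2, 4, 149, 298, 596]. For each d | 596:
  d = 1: Id(1) · σ(596/1) = 1 · 1050 = 1050
  d = 2: Id(2) · σ(596/2) = 2 · 450 = 900
  d = 4: Id(4) · σ(596/4) = 4 · 150 = 600
  d = 149: Id(149) · σ(596/149) = 149 · 7 = 1043
  d = 298: Id(298) · σ(596/298) = 298 · 3 = 894
  d = 596: Id(596) · σ(596/596) = 596 · 1 = 596
Summing: (Id * σ)(596) = 1050 + 900 + 600 + 1043 + 894 + 596 = 5083.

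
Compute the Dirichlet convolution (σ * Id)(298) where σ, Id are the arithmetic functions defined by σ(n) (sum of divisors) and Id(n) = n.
(σ * Id)(298) = 1495

Divisors of 298: [1, 2, 149, 298]. For each d | 298:
  d = 1: σ(1) · Id(298/1) = 1 · 298 = 298
  d = 2: σ(2) · Id(298/2) = 3 · 149 = 447
  d = 149: σ(149) · Id(298/149) = 150 · 2 = 300
  d = 298: σ(298) · Id(298/298) = 450 · 1 = 450
Summing: (σ * Id)(298) = 298 + 447 + 300 + 450 = 1495.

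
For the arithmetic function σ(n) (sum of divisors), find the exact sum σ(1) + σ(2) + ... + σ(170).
Σ_{n ≤ 170} σ(n) = 23862

Compute σ(n) for each 1 ≤ n ≤ 170: σ(1) = 1, σ(2) = 3, σ(3) = 4, σ(4) = 7, σ(5) = 6, σ(6) = 12, σ(7) = 8, σ(8) = 15, σ(9) = 13, σ(10) = 18, σ(11) = 12, σ(12) = 28, σ(13) = 14, σ(14) = 24, σ(15) = 24, σ(16) = 31, σ(17) = 18, σ(18) = 39, σ(19) = 20, σ(20) = 42, σ(21) = 32, σ(22) = 36, σ(23) = 24, σ(24) = 60, σ(25) = 31, σ(26) = 42, σ(27) = 40, σ(28) = 56, σ(29) = 30, σ(30) = 72, σ(31) = 32, σ(32) = 63, σ(33) = 48, σ(34) = 54, σ(35) = 48, σ(36) = 91, σ(37) = 38, σ(38) = 60, σ(39) = 56, σ(40) = 90, σ(41) = 42, σ(42) = 96, σ(43) = 44, σ(44) = 84, σ(45) = 78, σ(46) = 72, σ(47) = 48, σ(48) = 124, σ(49) = 57, σ(50) = 93, σ(51) = 72, σ(52) = 98, σ(53) = 54, σ(54) = 120, σ(55) = 72, σ(56) = 120, σ(57) = 80, σ(58) = 90, σ(59) = 60, σ(60) = 168, σ(61) = 62, σ(62) = 96, σ(63) = 104, σ(64) = 127, σ(65) = 84, σ(66) = 144, σ(67) = 68, σ(68) = 126, σ(69) = 96, σ(70) = 144, σ(71) = 72, σ(72) = 195, σ(73) = 74, σ(74) = 114, σ(75) = 124, σ(76) = 140, σ(77) = 96, σ(78) = 168, σ(79) = 80, σ(80) = 186, σ(81) = 121, σ(82) = 126, σ(83) = 84, σ(84) = 224, σ(85) = 108, σ(86) = 132, σ(87) = 120, σ(88) = 180, σ(89) = 90, σ(90) = 234, σ(91) = 112, σ(92) = 168, σ(93) = 128, σ(94) = 144, σ(95) = 120, σ(96) = 252, σ(97) = 98, σ(98) = 171, σ(99) = 156, σ(100) = 217, σ(101) = 102, σ(102) = 216, σ(103) = 104, σ(104) = 210, σ(105) = 192, σ(106) = 162, σ(107) = 108, σ(108) = 280, σ(109) = 110, σ(110) = 216, σ(111) = 152, σ(112) = 248, σ(113) = 114, σ(114) = 240, σ(115) = 144, σ(116) = 210, σ(117) = 182, σ(118) = 180, σ(119) = 144, σ(120) = 360, σ(121) = 133, σ(122) = 186, σ(123) = 168, σ(124) = 224, σ(125) = 156, σ(126) = 312, σ(127) = 128, σ(128) = 255, σ(129) = 176, σ(130) = 252, σ(131) = 132, σ(132) = 336, σ(133) = 160, σ(134) = 204, σ(135) = 240, σ(136) = 270, σ(137) = 138, σ(138) = 288, σ(139) = 140, σ(140) = 336, σ(141) = 192, σ(142) = 216, σ(143) = 168, σ(144) = 403, σ(145) = 180, σ(146) = 222, σ(147) = 228, σ(148) = 266, σ(149) = 150, σ(150) = 372, σ(151) = 152, σ(152) = 300, σ(153) = 234, σ(154) = 288, σ(155) = 192, σ(156) = 392, σ(157) = 158, σ(158) = 240, σ(159) = 216, σ(160) = 378, σ(161) = 192, σ(162) = 363, σ(163) = 164, σ(164) = 294, σ(165) = 288, σ(166) = 252, σ(167) = 168, σ(168) = 480, σ(169) = 183, σ(170) = 324. Summing all 170 values: 23862. (Average order: Σ_{n ≤ x} σ(n) ~ (π²/12) x². For x = 170, (π²/12)·170² ≈ 23769.30.)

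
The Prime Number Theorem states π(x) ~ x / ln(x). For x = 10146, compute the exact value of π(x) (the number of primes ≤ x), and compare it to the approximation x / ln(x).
π(10146) = 1245;  x/ln(x) ≈ 1099.86;  relative error ≈ 11.66%.

Directly count primes up to 10146: π(10146) = 1245. The PNT approximation gives 10146/ln(10146) ≈ 10146/9.22483 ≈ 1099.86. Relative error (π(x) − x/ln(x)) / π(x) ≈ 11.66%; the approximation is known to undercount slightly (Li(x) is a better estimate).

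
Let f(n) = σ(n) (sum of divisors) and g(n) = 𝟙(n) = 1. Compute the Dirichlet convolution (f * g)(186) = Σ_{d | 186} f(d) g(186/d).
(σ * 𝟙)(186) = 660

Divisors of 186: [1, 2, 3, 6, 31, 62, 93, 186]. For each d | 186:
  d = 1: σ(1) · 𝟙(186/1) = 1 · 1 = 1
  d = 2: σ(2) · 𝟙(186/2) = 3 · 1 = 3
  d = 3: σ(3) · 𝟙(186/3) = 4 · 1 = 4
  d = 6: σ(6) · 𝟙(186/6) = 12 · 1 = 12
  d = 31: σ(31) · 𝟙(186/31) = 32 · 1 = 32
  d = 62: σ(62) · 𝟙(186/62) = 96 · 1 = 96
  d = 93: σ(93) · 𝟙(186/93) = 128 · 1 = 128
  d = 186: σ(186) · 𝟙(186/186) = 384 · 1 = 384
Summing: (σ * 𝟙)(186) = 1 + 3 + 4 + 12 + 32 + 96 + 128 + 384 = 660.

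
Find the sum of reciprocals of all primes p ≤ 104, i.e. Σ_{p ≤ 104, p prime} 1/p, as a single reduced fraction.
Σ 1/p = 43710588286712969019768170103664304877397/23984823528925228172706521638692258396210

π(104) = 27, so the primes ≤ 104 are [2, 3, 5, 7, 11, 13, 17, 19, 23, 29, 31, 37, 41, 43, 47, 53, 59, 61, 67, 71, 73, 79, 83, 89, 97, 101, 103]. Summing 1/p over these primes: 43710588286712969019768170103664304877397/23984823528925228172706521638692258396210 ≈ 1.8224. Mertens estimate ln ln(104) + 0.2615 ≈ 1.7972.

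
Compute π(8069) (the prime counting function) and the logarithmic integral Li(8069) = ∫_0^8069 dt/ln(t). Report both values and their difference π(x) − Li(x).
π(8069) = 1014;  Li(8069) ≈ 1034.09;  π(x) − Li(x) ≈ -20.09.

Direct count of primes ≤ 8069 gives π(8069) = 1014. Numerical evaluation of the logarithmic integral gives Li(8069) ≈ 1034.09. The difference π(x) − Li(x) ≈ -20.09 is typically negative for small/moderate x (Li(x) overestimates), though Littlewood's theorem shows this sign changes infinitely often.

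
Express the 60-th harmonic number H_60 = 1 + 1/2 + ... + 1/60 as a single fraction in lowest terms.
H_60 = 15117092380124150817026911/3230237388259077233637600

Direct summation: H_60 = 1 + 1/2 + ... + 1/60. The least common denominator is lcm(1, ..., 60) = 9690712164777231700912800; over this denominator the numerator is 9690712164777231700912800 + 4845356082388615850456400 + 3230237388259077233637600 + 2422678041194307925228200 + 1938142432955446340182560 + 1615118694129538616818800 + 1384387452111033100130400 + 1211339020597153962614100 + 1076745796086359077879200 + 969071216477723170091280 + 880973833161566518264800 + 807559347064769308409400 + 745439397290556284685600 + 692193726055516550065200 + 646047477651815446727520 + 605669510298576981307050 + 570041892045719511818400 + 538372898043179538939600 + 510037482356696405311200 + 484535608238861585045640 + 461462484037011033376800 + 440486916580783259132400 + 421335311512053552213600 + 403779673532384654204700 + 387628486591089268036512 + 372719698645278142342800 + 358915265362119692626400 + 346096863027758275032600 + 334162488440594196583200 + 323023738825907723363760 + 312603618218620377448800 + 302834755149288490653525 + 293657944387188839421600 + 285020946022859755909200 + 276877490422206620026080 + 269186449021589769469800 + 261911139588573829754400 + 255018741178348202655600 + 248479799096852094895200 + 242267804119430792522820 + 236358833287249553680800 + 230731242018505516688400 + 225365399180865853509600 + 220243458290391629566200 + 215349159217271815575840 + 210667655756026776106800 + 206185365208026206402400 + 201889836766192327102350 + 197769636015861871447200 + 193814243295544634018256 + 190013964015239837272800 + 186359849322639071171400 + 182843625750513805677600 + 179457632681059846313200 + 176194766632313303652960 + 173048431513879137516300 + 170012494118898801770400 + 167081244220297098291600 + 164249358725037825439200 + 161511869412953861681880 = 45351277140372452451080733, so H_60 = 45351277140372452451080733/9690712164777231700912800; reducing by gcd(45351277140372452451080733, 9690712164777231700912800) = 3 gives 15117092380124150817026911/3230237388259077233637600 ≈ 4.67987. (The PNT-adjacent estimate ln(60) + γ ≈ 4.67156 matches within O(1/n).)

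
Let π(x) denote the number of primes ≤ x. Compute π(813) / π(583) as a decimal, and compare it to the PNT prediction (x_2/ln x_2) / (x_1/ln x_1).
π(813)/π(583) = 141/106 ≈ 1.3302;  PNT prediction ≈ 1.3253.

π(583) = 106 and π(813) = 141, so π(813)/π(583) ≈ 1.3302. The PNT-predicted ratio is (813/ln(813)) / (583/ln(583)) ≈ 1.3253. The two agree to within a few percent, as expected.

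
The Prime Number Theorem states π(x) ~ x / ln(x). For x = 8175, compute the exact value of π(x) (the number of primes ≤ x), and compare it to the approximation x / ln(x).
π(8175) = 1026;  x/ln(x) ≈ 907.44;  relative error ≈ 11.56%.

Directly count primes up to 8175: π(8175) = 1026. The PNT approximation gives 8175/ln(8175) ≈ 8175/9.00884 ≈ 907.44. Relative error (π(x) − x/ln(x)) / π(x) ≈ 11.56%; the approximation is known to undercount slightly (Li(x) is a better estimate).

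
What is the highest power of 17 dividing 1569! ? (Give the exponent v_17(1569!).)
v_17(1569!) = 97

Legendre's formula: v_p(n!) = Σ_{k ≥ 1} ⌊n / p^k⌋. For p = 17, n = 1569, the terms are:
  ⌊1569/17^1⌋ = ⌊1569/17⌋ = 92
  ⌊1569/17^2⌋ = ⌊1569/289⌋ = 5
(the next term ⌊1569/17^3⌋ = 0, terminating the sum). Summing: v_17(1569!) = 92 + 5 = 97.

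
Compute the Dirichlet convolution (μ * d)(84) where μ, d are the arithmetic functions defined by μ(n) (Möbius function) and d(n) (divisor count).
(μ * d)(84) = 1

Divisors of 84: [1, 2, 3, 4, 6, 7, 12, 14, 21, 28, 42, 84]. For each d | 84:
  d = 1: μ(1) · d(84/1) = 1 · 12 = 12
  d = 2: μ(2) · d(84/2) = -1 · 8 = -8
  d = 3: μ(3) · d(84/3) = -1 · 6 = -6
  d = 4: μ(4) · d(84/4) = 0 · 4 = 0
  d = 6: μ(6) · d(84/6) = 1 · 4 = 4
  d = 7: μ(7) · d(84/7) = -1 · 6 = -6
  d = 12: μ(12) · d(84/12) = 0 · 2 = 0
  d = 14: μ(14) · d(84/14) = 1 · 4 = 4
  d = 21: μ(21) · d(84/21) = 1 · 3 = 3
  d = 28: μ(28) · d(84/28) = 0 · 2 = 0
  d = 42: μ(42) · d(84/42) = -1 · 2 = -2
  d = 84: μ(84) · d(84/84) = 0 · 1 = 0
Summing: (μ * d)(84) = 12 + -8 + -6 + 0 + 4 + -6 + 0 + 4 + 3 + 0 + -2 + 0 = 1.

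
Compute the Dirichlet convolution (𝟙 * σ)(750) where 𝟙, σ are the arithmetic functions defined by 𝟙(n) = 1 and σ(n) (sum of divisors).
(𝟙 * σ)(750) = 3880

Divisors of 750: [1, 2, 3, 5, 6, 10, 15, 25, 30, 50, 75, 125, 150, 250, 375, 750]. For each d | 750:
  d = 1: 𝟙(1) · σ(750/1) = 1 · 1872 = 1872
  d = 2: 𝟙(2) · σ(750/2) = 1 · 624 = 624
  d = 3: 𝟙(3) · σ(750/3) = 1 · 468 = 468
  d = 5: 𝟙(5) · σ(750/5) = 1 · 372 = 372
  d = 6: 𝟙(6) · σ(750/6) = 1 · 156 = 156
  d = 10: 𝟙(10) · σ(750/10) = 1 · 124 = 124
  d = 15: 𝟙(15) · σ(750/15) = 1 · 93 = 93
  d = 25: 𝟙(25) · σ(750/25) = 1 · 72 = 72
  d = 30: 𝟙(30) · σ(750/30) = 1 · 31 = 31
  d = 50: 𝟙(50) · σ(750/50) = 1 · 24 = 24
  d = 75: 𝟙(75) · σ(750/75) = 1 · 18 = 18
  d = 125: 𝟙(125) · σ(750/125) = 1 · 12 = 12
  d = 150: 𝟙(150) · σ(750/150) = 1 · 6 = 6
  d = 250: 𝟙(250) · σ(750/250) = 1 · 4 = 4
  d = 375: 𝟙(375) · σ(750/375) = 1 · 3 = 3
  d = 750: 𝟙(750) · σ(750/750) = 1 · 1 = 1
Summing: (𝟙 * σ)(750) = 1872 + 624 + 468 + 372 + 156 + 124 + 93 + 72 + 31 + 24 + 18 + 12 + 6 + 4 + 3 + 1 = 3880.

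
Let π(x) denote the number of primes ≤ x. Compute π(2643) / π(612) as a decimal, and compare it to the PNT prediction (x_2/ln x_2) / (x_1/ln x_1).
π(2643)/π(612) = 382/111 ≈ 3.4414;  PNT prediction ≈ 3.5168.

π(612) = 111 and π(2643) = 382, so π(2643)/π(612) ≈ 3.4414. The PNT-predicted ratio is (2643/ln(2643)) / (612/ln(612)) ≈ 3.5168. The two agree to within a few percent, as expected.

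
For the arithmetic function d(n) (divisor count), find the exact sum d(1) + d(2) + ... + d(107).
Σ_{n ≤ 107} d(n) = 516

Compute d(n) for each 1 ≤ n ≤ 107: d(1) = 1, d(2) = 2, d(3) = 2, d(4) = 3, d(5) = 2, d(6) = 4, d(7) = 2, d(8) = 4, d(9) = 3, d(10) = 4, d(11) = 2, d(12) = 6, d(13) = 2, d(14) = 4, d(15) = 4, d(16) = 5, d(17) = 2, d(18) = 6, d(19) = 2, d(20) = 6, d(21) = 4, d(22) = 4, d(23) = 2, d(24) = 8, d(25) = 3, d(26) = 4, d(27) = 4, d(28) = 6, d(29) = 2, d(30) = 8, d(31) = 2, d(32) = 6, d(33) = 4, d(34) = 4, d(35) = 4, d(36) = 9, d(37) = 2, d(38) = 4, d(39) = 4, d(40) = 8, d(41) = 2, d(42) = 8, d(43) = 2, d(44) = 6, d(45) = 6, d(46) = 4, d(47) = 2, d(48) = 10, d(49) = 3, d(50) = 6, d(51) = 4, d(52) = 6, d(53) = 2, d(54) = 8, d(55) = 4, d(56) = 8, d(57) = 4, d(58) = 4, d(59) = 2, d(60) = 12, d(61) = 2, d(62) = 4, d(63) = 6, d(64) = 7, d(65) = 4, d(66) = 8, d(67) = 2, d(68) = 6, d(69) = 4, d(70) = 8, d(71) = 2, d(72) = 12, d(73) = 2, d(74) = 4, d(75) = 6, d(76) = 6, d(77) = 4, d(78) = 8, d(79) = 2, d(80) = 10, d(81) = 5, d(82) = 4, d(83) = 2, d(84) = 12, d(85) = 4, d(86) = 4, d(87) = 4, d(88) = 8, d(89) = 2, d(90) = 12, d(91) = 4, d(92) = 6, d(93) = 4, d(94) = 4, d(95) = 4, d(96) = 12, d(97) = 2, d(98) = 6, d(99) = 6, d(100) = 9, d(101) = 2, d(102) = 8, d(103) = 2, d(104) = 8, d(105) = 8, d(106) = 4, d(107) = 2. Summing all 107 values: 516. (Dirichlet's divisor formula: Σ_{n ≤ x} d(n) = x ln(x) + (2γ − 1) x + O(√x). For x = 107, the asymptotic estimate is ≈ 516.52.)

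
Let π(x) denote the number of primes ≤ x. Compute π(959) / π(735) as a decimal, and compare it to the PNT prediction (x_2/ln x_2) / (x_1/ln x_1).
π(959)/π(735) = 162/130 ≈ 1.2462;  PNT prediction ≈ 1.2542.

π(735) = 130 and π(959) = 162, so π(959)/π(735) ≈ 1.2462. The PNT-predicted ratio is (959/ln(959)) / (735/ln(735)) ≈ 1.2542. The two agree to within a few percent, as expected.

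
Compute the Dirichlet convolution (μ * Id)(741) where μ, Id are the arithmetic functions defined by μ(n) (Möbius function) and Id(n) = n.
(μ * Id)(741) = 432

Divisors of 741: [1, 3, 13, 19, 39, 57, 247, 741]. For each d | 741:
  d = 1: μ(1) · Id(741/1) = 1 · 741 = 741
  d = 3: μ(3) · Id(741/3) = -1 · 247 = -247
  d = 13: μ(13) · Id(741/13) = -1 · 57 = -57
  d = 19: μ(19) · Id(741/19) = -1 · 39 = -39
  d = 39: μ(39) · Id(741/39) = 1 · 19 = 19
  d = 57: μ(57) · Id(741/57) = 1 · 13 = 13
  d = 247: μ(247) · Id(741/247) = 1 · 3 = 3
  d = 741: μ(741) · Id(741/741) = -1 · 1 = -1
Summing: (μ * Id)(741) = 741 + -247 + -57 + -39 + 19 + 13 + 3 + -1 = 432.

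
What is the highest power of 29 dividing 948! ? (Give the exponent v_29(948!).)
v_29(948!) = 33

Legendre's formula: v_p(n!) = Σ_{k ≥ 1} ⌊n / p^k⌋. For p = 29, n = 948, the terms are:
  ⌊948/29^1⌋ = ⌊948/29⌋ = 32
  ⌊948/29^2⌋ = ⌊948/841⌋ = 1
(the next term ⌊948/29^3⌋ = 0, terminating the sum). Summing: v_29(948!) = 32 + 1 = 33.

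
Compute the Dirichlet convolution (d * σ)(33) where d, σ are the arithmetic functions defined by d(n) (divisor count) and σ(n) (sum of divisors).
(d * σ)(33) = 84

Divisors of 33: [1, 3, 11, 33]. For each d | 33:
  d = 1: d(1) · σ(33/1) = 1 · 48 = 48
  d = 3: d(3) · σ(33/3) = 2 · 12 = 24
  d = 11: d(11) · σ(33/11) = 2 · 4 = 8
  d = 33: d(33) · σ(33/33) = 4 · 1 = 4
Summing: (d * σ)(33) = 48 + 24 + 8 + 4 = 84.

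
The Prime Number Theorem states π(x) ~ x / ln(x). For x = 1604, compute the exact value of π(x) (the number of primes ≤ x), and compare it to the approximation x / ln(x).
π(1604) = 252;  x/ln(x) ≈ 217.34;  relative error ≈ 13.76%.

Directly count primes up to 1604: π(1604) = 252. The PNT approximation gives 1604/ln(1604) ≈ 1604/7.38026 ≈ 217.34. Relative error (π(x) − x/ln(x)) / π(x) ≈ 13.76%; the approximation is known to undercount slightly (Li(x) is a better estimate).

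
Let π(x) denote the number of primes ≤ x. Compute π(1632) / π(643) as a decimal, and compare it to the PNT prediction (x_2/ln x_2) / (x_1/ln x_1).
π(1632)/π(643) = 258/117 ≈ 2.2051;  PNT prediction ≈ 2.2185.

π(643) = 117 and π(1632) = 258, so π(1632)/π(643) ≈ 2.2051. The PNT-predicted ratio is (1632/ln(1632)) / (643/ln(643)) ≈ 2.2185. The two agree to within a few percent, as expected.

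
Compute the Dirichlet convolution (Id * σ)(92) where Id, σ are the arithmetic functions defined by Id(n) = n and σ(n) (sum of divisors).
(Id * σ)(92) = 799

Divisors of 92: [1, 2, 4, 23, 46, 92]. For each d | 92:
  d = 1: Id(1) · σ(92/1) = 1 · 168 = 168
  d = 2: Id(2) · σ(92/2) = 2 · 72 = 144
  d = 4: Id(4) · σ(92/4) = 4 · 24 = 96
  d = 23: Id(23) · σ(92/23) = 23 · 7 = 161
  d = 46: Id(46) · σ(92/46) = 46 · 3 = 138
  d = 92: Id(92) · σ(92/92) = 92 · 1 = 92
Summing: (Id * σ)(92) = 168 + 144 + 96 + 161 + 138 + 92 = 799.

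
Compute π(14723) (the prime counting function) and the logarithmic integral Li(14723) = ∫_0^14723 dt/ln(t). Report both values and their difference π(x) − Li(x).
π(14723) = 1723;  Li(14723) ≈ 1747.79;  π(x) − Li(x) ≈ -24.79.

Direct count of primes ≤ 14723 gives π(14723) = 1723. Numerical evaluation of the logarithmic integral gives Li(14723) ≈ 1747.79. The difference π(x) − Li(x) ≈ -24.79 is typically negative for small/moderate x (Li(x) overestimates), though Littlewood's theorem shows this sign changes infinitely often.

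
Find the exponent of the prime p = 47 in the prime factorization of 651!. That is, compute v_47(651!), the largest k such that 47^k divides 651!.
v_47(651!) = 13

Legendre's formula: v_p(n!) = Σ_{k ≥ 1} ⌊n / p^k⌋. For p = 47, n = 651, the terms are:
  ⌊651/47^1⌋ = ⌊651/47⌋ = 13
(the next term ⌊651/47^2⌋ = 0, terminating the sum). Summing: v_47(651!) = 13 = 13.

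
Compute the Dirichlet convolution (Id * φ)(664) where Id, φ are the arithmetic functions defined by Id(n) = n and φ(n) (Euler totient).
(Id * φ)(664) = 3300

Divisors of 664: [1, 2, 4, 8, 83, 166, 332, 664]. For each d | 664:
  d = 1: Id(1) · φ(664/1) = 1 · 328 = 328
  d = 2: Id(2) · φ(664/2) = 2 · 164 = 328
  d = 4: Id(4) · φ(664/4) = 4 · 82 = 328
  d = 8: Id(8) · φ(664/8) = 8 · 82 = 656
  d = 83: Id(83) · φ(664/83) = 83 · 4 = 332
  d = 166: Id(166) · φ(664/166) = 166 · 2 = 332
  d = 332: Id(332) · φ(664/332) = 332 · 1 = 332
  d = 664: Id(664) · φ(664/664) = 664 · 1 = 664
Summing: (Id * φ)(664) = 328 + 328 + 328 + 656 + 332 + 332 + 332 + 664 = 3300.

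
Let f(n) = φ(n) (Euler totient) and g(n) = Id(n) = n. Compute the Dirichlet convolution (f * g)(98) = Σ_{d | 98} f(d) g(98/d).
(φ * Id)(98) = 399

Divisors of 98: [1, 2, 7, 14, 49, 98]. For each d | 98:
  d = 1: φ(1) · Id(98/1) = 1 · 98 = 98
  d = 2: φ(2) · Id(98/2) = 1 · 49 = 49
  d = 7: φ(7) · Id(98/7) = 6 · 14 = 84
  d = 14: φ(14) · Id(98/14) = 6 · 7 = 42
  d = 49: φ(49) · Id(98/49) = 42 · 2 = 84
  d = 98: φ(98) · Id(98/98) = 42 · 1 = 42
Summing: (φ * Id)(98) = 98 + 49 + 84 + 42 + 84 + 42 = 399.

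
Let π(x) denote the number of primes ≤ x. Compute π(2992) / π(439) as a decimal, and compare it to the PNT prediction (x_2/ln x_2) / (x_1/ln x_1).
π(2992)/π(439) = 429/85 ≈ 5.0471;  PNT prediction ≈ 5.1812.

π(439) = 85 and π(2992) = 429, so π(2992)/π(439) ≈ 5.0471. The PNT-predicted ratio is (2992/ln(2992)) / (439/ln(439)) ≈ 5.1812. The two agree to within a few percent, as expected.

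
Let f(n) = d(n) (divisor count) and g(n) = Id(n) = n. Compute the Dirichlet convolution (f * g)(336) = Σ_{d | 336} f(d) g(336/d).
(d * Id)(336) = 2565

Divisors of 336: [1, 2, 3, 4, 6, 7, 8, 12, 14, 16, 21, 24, 28, 42, 48, 56, 84, 112, 168, 336]. For each d | 336:
  d = 1: d(1) · Id(336/1) = 1 · 336 = 336
  d = 2: d(2) · Id(336/2) = 2 · 168 = 336
  d = 3: d(3) · Id(336/3) = 2 · 112 = 224
  d = 4: d(4) · Id(336/4) = 3 · 84 = 252
  d = 6: d(6) · Id(336/6) = 4 · 56 = 224
  d = 7: d(7) · Id(336/7) = 2 · 48 = 96
  d = 8: d(8) · Id(336/8) = 4 · 42 = 168
  d = 12: d(12) · Id(336/12) = 6 · 28 = 168
  d = 14: d(14) · Id(336/14) = 4 · 24 = 96
  d = 16: d(16) · Id(336/16) = 5 · 21 = 105
  d = 21: d(21) · Id(336/21) = 4 · 16 = 64
  d = 24: d(24) · Id(336/24) = 8 · 14 = 112
  d = 28: d(28) · Id(336/28) = 6 · 12 = 72
  d = 42: d(42) · Id(336/42) = 8 · 8 = 64
  d = 48: d(48) · Id(336/48) = 10 · 7 = 70
  d = 56: d(56) · Id(336/56) = 8 · 6 = 48
  d = 84: d(84) · Id(336/84) = 12 · 4 = 48
  d = 112: d(112) · Id(336/112) = 10 · 3 = 30
  d = 168: d(168) · Id(336/168) = 16 · 2 = 32
  d = 336: d(336) · Id(336/336) = 20 · 1 = 20
Summing: (d * Id)(336) = 336 + 336 + 224 + 252 + 224 + 96 + 168 + 168 + 96 + 105 + 64 + 112 + 72 + 64 + 70 + 48 + 48 + 30 + 32 + 20 = 2565.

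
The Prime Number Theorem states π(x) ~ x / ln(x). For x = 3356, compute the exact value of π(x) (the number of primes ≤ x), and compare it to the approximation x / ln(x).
π(3356) = 472;  x/ln(x) ≈ 413.38;  relative error ≈ 12.42%.

Directly count primes up to 3356: π(3356) = 472. The PNT approximation gives 3356/ln(3356) ≈ 3356/8.11851 ≈ 413.38. Relative error (π(x) − x/ln(x)) / π(x) ≈ 12.42%; the approximation is known to undercount slightly (Li(x) is a better estimate).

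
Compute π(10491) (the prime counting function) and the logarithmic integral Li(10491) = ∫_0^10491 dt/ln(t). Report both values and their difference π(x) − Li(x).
π(10491) = 1283;  Li(10491) ≈ 1299.31;  π(x) − Li(x) ≈ -16.31.

Direct count of primes ≤ 10491 gives π(10491) = 1283. Numerical evaluation of the logarithmic integral gives Li(10491) ≈ 1299.31. The difference π(x) − Li(x) ≈ -16.31 is typically negative for small/moderate x (Li(x) overestimates), though Littlewood's theorem shows this sign changes infinitely often.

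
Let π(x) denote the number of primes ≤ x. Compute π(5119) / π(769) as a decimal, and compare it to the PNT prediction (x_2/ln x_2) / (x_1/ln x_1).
π(5119)/π(769) = 685/136 ≈ 5.0368;  PNT prediction ≈ 5.1792.

π(769) = 136 and π(5119) = 685, so π(5119)/π(769) ≈ 5.0368. The PNT-predicted ratio is (5119/ln(5119)) / (769/ln(769)) ≈ 5.1792. The two agree to within a few percent, as expected.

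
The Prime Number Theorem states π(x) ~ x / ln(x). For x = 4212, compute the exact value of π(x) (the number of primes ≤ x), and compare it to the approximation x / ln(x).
π(4212) = 576;  x/ln(x) ≈ 504.69;  relative error ≈ 12.38%.

Directly count primes up to 4212: π(4212) = 576. The PNT approximation gives 4212/ln(4212) ≈ 4212/8.34569 ≈ 504.69. Relative error (π(x) − x/ln(x)) / π(x) ≈ 12.38%; the approximation is known to undercount slightly (Li(x) is a better estimate).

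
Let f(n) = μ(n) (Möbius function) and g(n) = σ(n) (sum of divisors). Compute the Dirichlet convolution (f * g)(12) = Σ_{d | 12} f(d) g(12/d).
(μ * σ)(12) = 12

Divisors of 12: [1, 2, 3, 4, 6, 12]. For each d | 12:
  d = 1: μ(1) · σ(12/1) = 1 · 28 = 28
  d = 2: μ(2) · σ(12/2) = -1 · 12 = -12
  d = 3: μ(3) · σ(12/3) = -1 · 7 = -7
  d = 4: μ(4) · σ(12/4) = 0 · 4 = 0
  d = 6: μ(6) · σ(12/6) = 1 · 3 = 3
  d = 12: μ(12) · σ(12/12) = 0 · 1 = 0
Summing: (μ * σ)(12) = 28 + -12 + -7 + 0 + 3 + 0 = 12.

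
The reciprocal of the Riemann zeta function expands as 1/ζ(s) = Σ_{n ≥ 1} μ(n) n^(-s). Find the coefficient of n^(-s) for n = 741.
μ(741) = -1

Factor n = 741 = 3 · 13 · 19. μ(n) = 0 if any exponent ≥ 2 (not squarefree); otherwise μ(n) = (−1)^{ω(n)} where ω(n) is the number of distinct prime factors. Applying: μ(741) = -1.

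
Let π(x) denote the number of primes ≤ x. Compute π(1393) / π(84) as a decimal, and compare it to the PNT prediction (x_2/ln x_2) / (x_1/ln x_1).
π(1393)/π(84) = 221/23 ≈ 9.6087;  PNT prediction ≈ 10.1500.

π(84) = 23 and π(1393) = 221, so π(1393)/π(84) ≈ 9.6087. The PNT-predicted ratio is (1393/ln(1393)) / (84/ln(84)) ≈ 10.1500. The two agree to within a few percent, as expected.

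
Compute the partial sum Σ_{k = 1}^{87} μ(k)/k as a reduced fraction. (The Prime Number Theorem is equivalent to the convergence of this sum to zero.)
Σ μ(k)/k = 2609341595728673683821147444809/267064515689275851355624017992790

Values of μ(k) for 1 ≤ k ≤ 87: μ(1) = 1, μ(2) = -1, μ(3) = -1, μ(5) = -1, μ(6) = 1, μ(7) = -1, μ(10) = 1, μ(11) = -1, μ(13) = -1, μ(14) = 1, μ(15) = 1, μ(17) = -1, μ(19) = -1, μ(21) = 1, μ(22) = 1, μ(23) = -1, μ(26) = 1, μ(29) = -1, μ(30) = -1, μ(31) = -1, μ(33) = 1, μ(34) = 1, μ(35) = 1, μ(37) = -1, μ(38) = 1, μ(39) = 1, μ(41) = -1, μ(42) = -1, μ(43) = -1, μ(46) = 1, μ(47) = -1, μ(51) = 1, μ(53) = -1, μ(55) = 1, μ(57) = 1, μ(58) = 1, μ(59) = -1, μ(61) = -1, μ(62) = 1, μ(65) = 1, μ(66) = -1, μ(67) = -1, μ(69) = 1, μ(70) = -1, μ(71) = -1, μ(73) = -1, μ(74) = 1, μ(77) = 1, μ(78) = -1, μ(79) = -1, μ(82) = 1, μ(83) = -1, μ(85) = 1, μ(86) = 1, μ(87) = 1, with μ = 0 on non-squarefree integers. Summing μ(k)/k for k where μ(k) ≠ 0 gives 2609341595728673683821147444809/267064515689275851355624017992790 ≈ 0.0098. (PNT ⟺ this sum → 0 as n → ∞.)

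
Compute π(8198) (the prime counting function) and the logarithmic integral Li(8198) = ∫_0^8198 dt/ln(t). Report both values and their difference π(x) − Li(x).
π(8198) = 1028;  Li(8198) ≈ 1048.42;  π(x) − Li(x) ≈ -20.42.

Direct count of primes ≤ 8198 gives π(8198) = 1028. Numerical evaluation of the logarithmic integral gives Li(8198) ≈ 1048.42. The difference π(x) − Li(x) ≈ -20.42 is typically negative for small/moderate x (Li(x) overestimates), though Littlewood's theorem shows this sign changes infinitely often.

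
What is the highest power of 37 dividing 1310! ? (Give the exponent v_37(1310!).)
v_37(1310!) = 35

Legendre's formula: v_p(n!) = Σ_{k ≥ 1} ⌊n / p^k⌋. For p = 37, n = 1310, the terms are:
  ⌊1310/37^1⌋ = ⌊1310/37⌋ = 35
(the next term ⌊1310/37^2⌋ = 0, terminating the sum). Summing: v_37(1310!) = 35 = 35.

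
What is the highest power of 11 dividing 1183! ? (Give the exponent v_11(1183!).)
v_11(1183!) = 116

Legendre's formula: v_p(n!) = Σ_{k ≥ 1} ⌊n / p^k⌋. For p = 11, n = 1183, the terms are:
  ⌊1183/11^1⌋ = ⌊1183/11⌋ = 107
  ⌊1183/11^2⌋ = ⌊1183/121⌋ = 9
(the next term ⌊1183/11^3⌋ = 0, terminating the sum). Summing: v_11(1183!) = 107 + 9 = 116.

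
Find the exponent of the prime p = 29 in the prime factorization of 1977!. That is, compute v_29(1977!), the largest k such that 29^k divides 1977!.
v_29(1977!) = 70

Legendre's formula: v_p(n!) = Σ_{k ≥ 1} ⌊n / p^k⌋. For p = 29, n = 1977, the terms are:
  ⌊1977/29^1⌋ = ⌊1977/29⌋ = 68
  ⌊1977/29^2⌋ = ⌊1977/841⌋ = 2
(the next term ⌊1977/29^3⌋ = 0, terminating the sum). Summing: v_29(1977!) = 68 + 2 = 70.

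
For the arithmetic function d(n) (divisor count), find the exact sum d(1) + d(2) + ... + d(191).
Σ_{n ≤ 191} d(n) = 1033

Compute d(n) for each 1 ≤ n ≤ 191: d(1) = 1, d(2) = 2, d(3) = 2, d(4) = 3, d(5) = 2, d(6) = 4, d(7) = 2, d(8) = 4, d(9) = 3, d(10) = 4, d(11) = 2, d(12) = 6, d(13) = 2, d(14) = 4, d(15) = 4, d(16) = 5, d(17) = 2, d(18) = 6, d(19) = 2, d(20) = 6, d(21) = 4, d(22) = 4, d(23) = 2, d(24) = 8, d(25) = 3, d(26) = 4, d(27) = 4, d(28) = 6, d(29) = 2, d(30) = 8, d(31) = 2, d(32) = 6, d(33) = 4, d(34) = 4, d(35) = 4, d(36) = 9, d(37) = 2, d(38) = 4, d(39) = 4, d(40) = 8, d(41) = 2, d(42) = 8, d(43) = 2, d(44) = 6, d(45) = 6, d(46) = 4, d(47) = 2, d(48) = 10, d(49) = 3, d(50) = 6, d(51) = 4, d(52) = 6, d(53) = 2, d(54) = 8, d(55) = 4, d(56) = 8, d(57) = 4, d(58) = 4, d(59) = 2, d(60) = 12, d(61) = 2, d(62) = 4, d(63) = 6, d(64) = 7, d(65) = 4, d(66) = 8, d(67) = 2, d(68) = 6, d(69) = 4, d(70) = 8, d(71) = 2, d(72) = 12, d(73) = 2, d(74) = 4, d(75) = 6, d(76) = 6, d(77) = 4, d(78) = 8, d(79) = 2, d(80) = 10, d(81) = 5, d(82) = 4, d(83) = 2, d(84) = 12, d(85) = 4, d(86) = 4, d(87) = 4, d(88) = 8, d(89) = 2, d(90) = 12, d(91) = 4, d(92) = 6, d(93) = 4, d(94) = 4, d(95) = 4, d(96) = 12, d(97) = 2, d(98) = 6, d(99) = 6, d(100) = 9, d(101) = 2, d(102) = 8, d(103) = 2, d(104) = 8, d(105) = 8, d(106) = 4, d(107) = 2, d(108) = 12, d(109) = 2, d(110) = 8, d(111) = 4, d(112) = 10, d(113) = 2, d(114) = 8, d(115) = 4, d(116) = 6, d(117) = 6, d(118) = 4, d(119) = 4, d(120) = 16, d(121) = 3, d(122) = 4, d(123) = 4, d(124) = 6, d(125) = 4, d(126) = 12, d(127) = 2, d(128) = 8, d(129) = 4, d(130) = 8, d(131) = 2, d(132) = 12, d(133) = 4, d(134) = 4, d(135) = 8, d(136) = 8, d(137) = 2, d(138) = 8, d(139) = 2, d(140) = 12, d(141) = 4, d(142) = 4, d(143) = 4, d(144) = 15, d(145) = 4, d(146) = 4, d(147) = 6, d(148) = 6, d(149) = 2, d(150) = 12, d(151) = 2, d(152) = 8, d(153) = 6, d(154) = 8, d(155) = 4, d(156) = 12, d(157) = 2, d(158) = 4, d(159) = 4, d(160) = 12, d(161) = 4, d(162) = 10, d(163) = 2, d(164) = 6, d(165) = 8, d(166) = 4, d(167) = 2, d(168) = 16, d(169) = 3, d(170) = 8, d(171) = 6, d(172) = 6, d(173) = 2, d(174) = 8, d(175) = 6, d(176) = 10, d(177) = 4, d(178) = 4, d(179) = 2, d(180) = 18, d(181) = 2, d(182) = 8, d(183) = 4, d(184) = 8, d(185) = 4, d(186) = 8, d(187) = 4, d(188) = 6, d(189) = 8, d(190) = 8, d(191) = 2. Summing all 191 values: 1033. (Dirichlet's divisor formula: Σ_{n ≤ x} d(n) = x ln(x) + (2γ − 1) x + O(√x). For x = 191, the asymptotic estimate is ≈ 1032.68.)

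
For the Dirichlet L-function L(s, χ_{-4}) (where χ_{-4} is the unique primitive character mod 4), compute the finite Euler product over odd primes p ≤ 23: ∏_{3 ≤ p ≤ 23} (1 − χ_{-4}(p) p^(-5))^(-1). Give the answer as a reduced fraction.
∏ = 19221914719363107239019289471588875/19296053991287416836128860852453376

The odd primes p ≤ 23 are [3, 5, 7, 11, 13, 17, 19, 23]. For each, χ(p) = 1 if p ≡ 1 mod 4, χ(p) = −1 if p ≡ 3 mod 4. Taking (1 − χ(p)/p^5)^(-1) = p^5/(p^5 − χ(p)): (1 − (-1)/3^5)^(-1) · (1 − (1)/5^5)^(-1) · (1 − (-1)/7^5)^(-1) · (1 − (-1)/11^5)^(-1) · (1 − (1)/13^5)^(-1) · (1 − (1)/17^5)^(-1) · (1 − (-1)/19^5)^(-1) · (1 − (-1)/23^5)^(-1) = 19221914719363107239019289471588875/19296053991287416836128860852453376.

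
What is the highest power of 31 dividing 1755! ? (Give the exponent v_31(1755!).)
v_31(1755!) = 57

Legendre's formula: v_p(n!) = Σ_{k ≥ 1} ⌊n / p^k⌋. For p = 31, n = 1755, the terms are:
  ⌊1755/31^1⌋ = ⌊1755/31⌋ = 56
  ⌊1755/31^2⌋ = ⌊1755/961⌋ = 1
(the next term ⌊1755/31^3⌋ = 0, terminating the sum). Summing: v_31(1755!) = 56 + 1 = 57.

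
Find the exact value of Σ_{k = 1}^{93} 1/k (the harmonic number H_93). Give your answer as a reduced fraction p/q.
H_93 = 3676622671662732154792749821908124918261/718766754945489455304472257065075294400

Direct summation: H_93 = 1 + 1/2 + ... + 1/93. The least common denominator is lcm(1, ..., 93) = 718766754945489455304472257065075294400; over this denominator the numerator is 718766754945489455304472257065075294400 + 359383377472744727652236128532537647200 + 239588918315163151768157419021691764800 + 179691688736372363826118064266268823600 + 143753350989097891060894451413015058880 + 119794459157581575884078709510845882400 + 102680964992212779329210322437867899200 + 89845844368186181913059032133134411800 + 79862972771721050589385806340563921600 + 71876675494548945530447225706507529440 + 65342432267771768664042932460461390400 + 59897229578790787942039354755422941200 + 55289750380422265792651712081928868800 + 51340482496106389664605161218933949600 + 47917783663032630353631483804338352960 + 44922922184093090956529516066567205900 + 42280397349734673841439544533239723200 + 39931486385860525294692903170281960800 + 37829829207657339752866960898161857600 + 35938337747274472765223612853253764720 + 34226988330737593109736774145955966400 + 32671216133885884332021466230230695200 + 31250728475890845882803141611525012800 + 29948614789395393971019677377711470600 + 28750670197819578212178890282603011776 + 27644875190211132896325856040964434400 + 26620990923907016863128602113521307200 + 25670241248053194832302580609466974800 + 24785060515361705355326629553968113600 + 23958891831516315176815741902169176480 + 23186024353080305009821685711776622400 + 22461461092046545478264758033283602950 + 21780810755923922888014310820153796800 + 21140198674867336920719772266619861600 + 20536192998442555865842064487573579840 + 19965743192930262647346451585140980400 + 19426128512040255548769520461218251200 + 18914914603828669876433480449080928800 + 18429916793474088597550570693976289600 + 17969168873637236382611806426626882360 + 17530896462085108665962737977196958400 + 17113494165368796554868387072977983200 + 16715505928964871053592378071280820800 + 16335608066942942166010733115115347600 + 15972594554344210117877161268112784320 + 15625364237945422941401570805762506400 + 15292909679691265006478133129044155200 + 14974307394697696985509838688855735300 + 14668709284601825618458617491123985600 + 14375335098909789106089445141301505888 + 14093465783244891280479848177746574400 + 13822437595105566448162928020482217200 + 13561636885763951986876835038963684800 + 13310495461953508431564301056760653600 + 13068486453554353732808586492092278080 + 12835120624026597416151290304733487400 + 12609943069219113250955653632720619200 + 12392530257680852677663314776984056800 + 12182487371957448394991055204492801600 + 11979445915758157588407870951084588240 + 11783061556483433693515938640411070400 + 11593012176540152504910842855888311200 + 11408996110245864369912258048651988800 + 11230730546023272739132379016641801475 + 11057950076084453158530342416385773760 + 10890405377961961444007155410076898400 + 10727862014111782914992123239777243200 + 10570099337433668460359886133309930800 + 10416909491963615294267713870508337600 + 10268096499221277932921032243786789920 + 10123475421767457116964397986832046400 + 9982871596465131323673225792570490200 + 9846119930760129524718798041987332800 + 9713064256020127774384760230609125600 + 9583556732606526070726296760867670592 + 9457457301914334938216740224540464400 + 9334633181110252666291847494351627200 + 9214958396737044298775285346988144800 + 9098313353740372851955345026140193600 + 8984584436818618191305903213313441180 + 8873663641302338954376200704507102400 + 8765448231042554332981368988598479200 + 8659840421029993437403280205603316800 + 8556747082684398277434193536488991600 + 8456079469946934768287908906647944640 + 8357752964482435526796189035640410400 + 8261686838453901785108876517989371200 + 8167804033471471083005366557557673800 + 8076030954443701744994070304101969600 + 7986297277172105058938580634056392160 + 7898535768631752256093101725989838400 + 7812682118972711470700785402881253200 + 7728674784360101669940561903925540800 = 3676622671662732154792749821908124918261, so H_93 = 3676622671662732154792749821908124918261/718766754945489455304472257065075294400 (already in lowest terms) ≈ 5.11518. (The PNT-adjacent estimate ln(93) + γ ≈ 5.10982 matches within O(1/n).)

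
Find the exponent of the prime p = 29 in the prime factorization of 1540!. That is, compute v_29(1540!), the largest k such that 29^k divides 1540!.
v_29(1540!) = 54

Legendre's formula: v_p(n!) = Σ_{k ≥ 1} ⌊n / p^k⌋. For p = 29, n = 1540, the terms are:
  ⌊1540/29^1⌋ = ⌊1540/29⌋ = 53
  ⌊1540/29^2⌋ = ⌊1540/841⌋ = 1
(the next term ⌊1540/29^3⌋ = 0, terminating the sum). Summing: v_29(1540!) = 53 + 1 = 54.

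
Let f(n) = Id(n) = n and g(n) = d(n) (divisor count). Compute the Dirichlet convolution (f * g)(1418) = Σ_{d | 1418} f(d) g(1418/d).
(Id * d)(1418) = 2844

Divisors of 1418: [1, 2, 709, 1418]. For each d | 1418:
  d = 1: Id(1) · d(1418/1) = 1 · 4 = 4
  d = 2: Id(2) · d(1418/2) = 2 · 2 = 4
  d = 709: Id(709) · d(1418/709) = 709 · 2 = 1418
  d = 1418: Id(1418) · d(1418/1418) = 1418 · 1 = 1418
Summing: (Id * d)(1418) = 4 + 4 + 1418 + 1418 = 2844.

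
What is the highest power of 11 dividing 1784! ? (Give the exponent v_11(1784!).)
v_11(1784!) = 177

Legendre's formula: v_p(n!) = Σ_{k ≥ 1} ⌊n / p^k⌋. For p = 11, n = 1784, the terms are:
  ⌊1784/11^1⌋ = ⌊1784/11⌋ = 162
  ⌊1784/11^2⌋ = ⌊1784/121⌋ = 14
  ⌊1784/11^3⌋ = ⌊1784/1331⌋ = 1
(the next term ⌊1784/11^4⌋ = 0, terminating the sum). Summing: v_11(1784!) = 162 + 14 + 1 = 177.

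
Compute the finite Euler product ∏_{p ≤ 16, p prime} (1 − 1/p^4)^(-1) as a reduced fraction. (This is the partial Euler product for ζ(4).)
∏ = 11033033011/10194124800

The primes p ≤ 16 are [2, 3, 5, 7, 11, 13]. For each prime, (1 − 1/p^4)^(-1) = p^4 / (p^4 − 1). The product is (1 − 1/2^4)^(-1), (1 − 1/3^4)^(-1), (1 − 1/5^4)^(-1), (1 − 1/7^4)^(-1), (1 − 1/11^4)^(-1), (1 − 1/13^4)^(-1) = ∏ p^4 / (p^4 − 1) = 11033033011/10194124800.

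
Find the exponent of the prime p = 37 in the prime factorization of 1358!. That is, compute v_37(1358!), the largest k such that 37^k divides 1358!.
v_37(1358!) = 36

Legendre's formula: v_p(n!) = Σ_{k ≥ 1} ⌊n / p^k⌋. For p = 37, n = 1358, the terms are:
  ⌊1358/37^1⌋ = ⌊1358/37⌋ = 36
(the next term ⌊1358/37^2⌋ = 0, terminating the sum). Summing: v_37(1358!) = 36 = 36.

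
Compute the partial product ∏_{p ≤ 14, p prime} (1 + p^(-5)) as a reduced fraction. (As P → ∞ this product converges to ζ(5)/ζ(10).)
∏ = 3142700502292816/3033799133990625

The primes p ≤ 14 are [2, 3, 5, 7, 11, 13]. For each, (1 + 1/p^5) = (p^5 + 1)/p^5. Multiplying these fractions over p ∈ [2, 3, 5, 7, 11, 13] gives 3142700502292816/3033799133990625. (In the limit P → ∞ this tends to ζ(5)/ζ(10).)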